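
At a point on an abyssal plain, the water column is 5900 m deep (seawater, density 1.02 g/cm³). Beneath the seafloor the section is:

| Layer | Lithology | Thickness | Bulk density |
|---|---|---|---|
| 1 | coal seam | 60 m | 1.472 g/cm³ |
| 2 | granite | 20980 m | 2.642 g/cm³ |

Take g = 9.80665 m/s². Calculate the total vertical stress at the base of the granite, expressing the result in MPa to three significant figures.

603 MPa

seawater: 1020 kg/m³ × 9.80665 m/s² × 5900 m = 5.902×10^7 Pa = 59.02 MPa
coal seam: 1472 kg/m³ × 9.80665 m/s² × 60 m = 8.661×10^5 Pa = 0.8661 MPa
granite: 2642 kg/m³ × 9.80665 m/s² × 20980 m = 5.436×10^8 Pa = 543.6 MPa
Total = 59.02 + 0.8661 + 543.6 = 603.46 MPa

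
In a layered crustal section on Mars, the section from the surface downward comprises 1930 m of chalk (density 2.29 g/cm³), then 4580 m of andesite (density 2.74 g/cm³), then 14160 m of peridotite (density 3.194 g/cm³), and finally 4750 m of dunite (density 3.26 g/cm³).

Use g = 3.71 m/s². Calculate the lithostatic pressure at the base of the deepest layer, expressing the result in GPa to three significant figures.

0.288 GPa

chalk: 2290 kg/m³ × 3.71 m/s² × 1930 m = 1.640×10^7 Pa = 0.01640 GPa
andesite: 2740 kg/m³ × 3.71 m/s² × 4580 m = 4.656×10^7 Pa = 0.04656 GPa
peridotite: 3194 kg/m³ × 3.71 m/s² × 14160 m = 1.678×10^8 Pa = 0.1678 GPa
dunite: 3260 kg/m³ × 3.71 m/s² × 4750 m = 5.745×10^7 Pa = 0.05745 GPa
Total = 0.01640 + 0.04656 + 0.1678 + 0.05745 = 0.28820 GPa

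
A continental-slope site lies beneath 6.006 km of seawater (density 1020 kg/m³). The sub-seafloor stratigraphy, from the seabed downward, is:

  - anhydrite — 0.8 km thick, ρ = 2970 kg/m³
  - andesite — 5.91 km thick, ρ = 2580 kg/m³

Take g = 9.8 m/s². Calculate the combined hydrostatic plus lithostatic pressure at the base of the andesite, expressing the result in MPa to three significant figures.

233 MPa

seawater: 1020 kg/m³ × 9.8 m/s² × 6006 m = 6.004×10^7 Pa = 60.04 MPa
anhydrite: 2970 kg/m³ × 9.8 m/s² × 800 m = 2.328×10^7 Pa = 23.28 MPa
andesite: 2580 kg/m³ × 9.8 m/s² × 5910 m = 1.494×10^8 Pa = 149.4 MPa
Total = 60.04 + 23.28 + 149.4 = 232.75 MPa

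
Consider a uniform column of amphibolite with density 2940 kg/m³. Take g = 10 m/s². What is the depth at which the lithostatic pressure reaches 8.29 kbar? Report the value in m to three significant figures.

28200 m

h = P/(ρg) = 8.29 kbar / (2940 kg/m³ × 10 m/s²) = 8.290×10^8 Pa / 29400 Pa/m = 28197 m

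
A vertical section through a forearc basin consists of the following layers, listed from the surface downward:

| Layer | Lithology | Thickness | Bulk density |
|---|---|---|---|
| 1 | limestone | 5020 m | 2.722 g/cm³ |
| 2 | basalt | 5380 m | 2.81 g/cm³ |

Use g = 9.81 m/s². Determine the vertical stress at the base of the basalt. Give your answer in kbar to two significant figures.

limestone: 2722 kg/m³ × 9.81 m/s² × 5020 m = 1.340×10^8 Pa = 1.340 kbar
basalt: 2810 kg/m³ × 9.81 m/s² × 5380 m = 1.483×10^8 Pa = 1.483 kbar
Total = 1.340 + 1.483 = 2.8235 kbar

2.8 kbar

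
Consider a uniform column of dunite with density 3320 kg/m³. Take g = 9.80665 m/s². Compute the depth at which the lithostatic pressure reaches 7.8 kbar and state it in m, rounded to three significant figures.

h = P/(ρg) = 7.8 kbar / (3320 kg/m³ × 9.80665 m/s²) = 7.800×10^8 Pa / 32558 Pa/m = 23957 m

24000 m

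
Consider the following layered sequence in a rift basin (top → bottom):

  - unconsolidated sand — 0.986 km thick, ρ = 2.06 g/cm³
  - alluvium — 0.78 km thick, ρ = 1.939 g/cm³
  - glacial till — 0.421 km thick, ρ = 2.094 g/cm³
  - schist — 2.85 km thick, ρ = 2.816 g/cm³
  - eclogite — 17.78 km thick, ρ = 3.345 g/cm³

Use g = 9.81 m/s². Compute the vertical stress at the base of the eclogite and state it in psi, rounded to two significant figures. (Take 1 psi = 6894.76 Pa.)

100000 psi

unconsolidated sand: 2060 kg/m³ × 9.81 m/s² × 986 m = 1.993×10^7 Pa = 2890 psi
alluvium: 1939 kg/m³ × 9.81 m/s² × 780 m = 1.484×10^7 Pa = 2152 psi
glacial till: 2094 kg/m³ × 9.81 m/s² × 421 m = 8.648×10^6 Pa = 1254 psi
schist: 2816 kg/m³ × 9.81 m/s² × 2850 m = 7.873×10^7 Pa = 11419 psi
eclogite: 3345 kg/m³ × 9.81 m/s² × 17780 m = 5.834×10^8 Pa = 84621 psi
Total = 2890 + 2152 + 1254 + 11419 + 84621 = 1.0234×10^5 psi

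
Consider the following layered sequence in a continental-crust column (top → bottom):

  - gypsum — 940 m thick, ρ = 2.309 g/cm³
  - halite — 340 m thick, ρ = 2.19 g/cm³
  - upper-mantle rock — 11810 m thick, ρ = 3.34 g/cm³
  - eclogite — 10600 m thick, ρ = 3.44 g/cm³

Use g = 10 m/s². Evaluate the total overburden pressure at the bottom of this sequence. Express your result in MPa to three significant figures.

gypsum: 2309 kg/m³ × 10 m/s² × 940 m = 2.170×10^7 Pa = 21.70 MPa
halite: 2190 kg/m³ × 10 m/s² × 340 m = 7.446×10^6 Pa = 7.446 MPa
upper-mantle rock: 3340 kg/m³ × 10 m/s² × 11810 m = 3.945×10^8 Pa = 394.5 MPa
eclogite: 3440 kg/m³ × 10 m/s² × 10600 m = 3.646×10^8 Pa = 364.6 MPa
Total = 21.70 + 7.446 + 394.5 + 364.6 = 788.24 MPa

788 MPa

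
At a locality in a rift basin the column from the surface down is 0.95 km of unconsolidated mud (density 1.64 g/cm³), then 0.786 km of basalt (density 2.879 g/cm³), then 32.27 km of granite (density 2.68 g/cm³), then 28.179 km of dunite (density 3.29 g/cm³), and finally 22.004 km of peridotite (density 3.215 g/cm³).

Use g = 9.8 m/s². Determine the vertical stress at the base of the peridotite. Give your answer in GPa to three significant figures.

2.49 GPa

unconsolidated mud: 1640 kg/m³ × 9.8 m/s² × 950 m = 1.527×10^7 Pa = 0.01527 GPa
basalt: 2879 kg/m³ × 9.8 m/s² × 786 m = 2.218×10^7 Pa = 0.02218 GPa
granite: 2680 kg/m³ × 9.8 m/s² × 32270 m = 8.475×10^8 Pa = 0.8475 GPa
dunite: 3290 kg/m³ × 9.8 m/s² × 28179 m = 9.085×10^8 Pa = 0.9085 GPa
peridotite: 3215 kg/m³ × 9.8 m/s² × 22004 m = 6.933×10^8 Pa = 0.6933 GPa
Total = 0.01527 + 0.02218 + 0.8475 + 0.9085 + 0.6933 = 2.4868 GPa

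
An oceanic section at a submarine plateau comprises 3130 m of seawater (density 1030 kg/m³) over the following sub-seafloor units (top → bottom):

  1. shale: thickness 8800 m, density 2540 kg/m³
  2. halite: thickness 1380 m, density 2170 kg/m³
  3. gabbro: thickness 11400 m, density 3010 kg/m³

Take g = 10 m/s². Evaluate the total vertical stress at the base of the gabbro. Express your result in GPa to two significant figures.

seawater: 1030 kg/m³ × 10 m/s² × 3130 m = 3.224×10^7 Pa = 0.03224 GPa
shale: 2540 kg/m³ × 10 m/s² × 8800 m = 2.235×10^8 Pa = 0.2235 GPa
halite: 2170 kg/m³ × 10 m/s² × 1380 m = 2.995×10^7 Pa = 0.02995 GPa
gabbro: 3010 kg/m³ × 10 m/s² × 11400 m = 3.431×10^8 Pa = 0.3431 GPa
Total = 0.03224 + 0.2235 + 0.02995 + 0.3431 = 0.62884 GPa

0.63 GPa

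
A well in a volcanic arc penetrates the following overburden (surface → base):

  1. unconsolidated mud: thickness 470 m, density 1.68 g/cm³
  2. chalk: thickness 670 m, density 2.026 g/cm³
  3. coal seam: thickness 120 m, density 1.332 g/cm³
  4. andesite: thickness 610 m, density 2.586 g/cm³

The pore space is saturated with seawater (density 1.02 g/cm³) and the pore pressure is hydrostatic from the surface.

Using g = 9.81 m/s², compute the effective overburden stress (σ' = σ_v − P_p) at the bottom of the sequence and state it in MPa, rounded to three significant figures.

19.4 MPa

Overburden (lithostatic) stress σ_v:
unconsolidated mud: 1680 kg/m³ × 9.81 m/s² × 470 m = 7.746×10^6 Pa = 7.746 MPa
chalk: 2026 kg/m³ × 9.81 m/s² × 670 m = 1.332×10^7 Pa = 13.32 MPa
coal seam: 1332 kg/m³ × 9.81 m/s² × 120 m = 1.568×10^6 Pa = 1.568 MPa
andesite: 2586 kg/m³ × 9.81 m/s² × 610 m = 1.547×10^7 Pa = 15.47 MPa
Total = 7.746 + 13.32 + 1.568 + 15.47 = 38.105 MPa
Pore pressure P_p = 1020 kg/m³ × 9.81 m/s² × 1870 m = 1.871×10^7 Pa = 18.71 MPa
Effective stress σ' = σ_v − P_p = 38.11 − 18.71 = 19.394 MPa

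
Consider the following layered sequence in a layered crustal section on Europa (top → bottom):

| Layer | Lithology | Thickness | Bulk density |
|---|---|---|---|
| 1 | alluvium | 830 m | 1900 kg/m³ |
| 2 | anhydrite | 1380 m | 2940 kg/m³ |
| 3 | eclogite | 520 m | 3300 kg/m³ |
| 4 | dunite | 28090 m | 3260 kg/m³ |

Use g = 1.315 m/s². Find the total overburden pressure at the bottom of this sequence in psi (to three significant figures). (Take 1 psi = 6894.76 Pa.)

alluvium: 1900 kg/m³ × 1.315 m/s² × 830 m = 2.074×10^6 Pa = 300.8 psi
anhydrite: 2940 kg/m³ × 1.315 m/s² × 1380 m = 5.335×10^6 Pa = 773.8 psi
eclogite: 3300 kg/m³ × 1.315 m/s² × 520 m = 2.257×10^6 Pa = 327.3 psi
dunite: 3260 kg/m³ × 1.315 m/s² × 28090 m = 1.204×10^8 Pa = 17465 psi
Total = 300.8 + 773.8 + 327.3 + 17465 = 18867 psi

18900 psi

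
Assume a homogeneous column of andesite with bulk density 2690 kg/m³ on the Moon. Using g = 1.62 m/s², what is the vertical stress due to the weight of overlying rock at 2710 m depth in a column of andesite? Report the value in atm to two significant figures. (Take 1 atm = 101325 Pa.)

120 atm

andesite: 2690 kg/m³ × 1.62 m/s² × 2710 m = 1.181×10^7 Pa = 116.6 atm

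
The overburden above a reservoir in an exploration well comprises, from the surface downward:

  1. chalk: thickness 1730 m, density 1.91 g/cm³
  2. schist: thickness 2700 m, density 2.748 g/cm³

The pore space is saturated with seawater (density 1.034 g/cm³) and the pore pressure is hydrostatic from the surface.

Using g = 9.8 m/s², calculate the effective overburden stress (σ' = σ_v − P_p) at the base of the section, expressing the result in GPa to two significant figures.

Overburden (lithostatic) stress σ_v:
chalk: 1910 kg/m³ × 9.8 m/s² × 1730 m = 3.238×10^7 Pa = 32.38 MPa
schist: 2748 kg/m³ × 9.8 m/s² × 2700 m = 7.271×10^7 Pa = 72.71 MPa
Total = 32.38 + 72.71 = 105.09 MPa
Pore pressure P_p = 1034 kg/m³ × 9.8 m/s² × 4430 m = 4.489×10^7 Pa = 44.89 MPa
Effective stress σ' = σ_v − P_p = 105.1 − 44.89 = 60.204 MPa = 0.060204 GPa

0.060 GPa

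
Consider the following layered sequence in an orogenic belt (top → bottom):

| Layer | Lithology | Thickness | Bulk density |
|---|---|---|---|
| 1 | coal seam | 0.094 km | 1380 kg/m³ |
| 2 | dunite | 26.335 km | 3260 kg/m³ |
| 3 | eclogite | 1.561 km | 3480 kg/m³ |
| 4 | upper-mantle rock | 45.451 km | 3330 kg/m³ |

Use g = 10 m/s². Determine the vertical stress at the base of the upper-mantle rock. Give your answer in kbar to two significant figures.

coal seam: 1380 kg/m³ × 10 m/s² × 94 m = 1.297×10^6 Pa = 0.01297 kbar
dunite: 3260 kg/m³ × 10 m/s² × 26335 m = 8.585×10^8 Pa = 8.585 kbar
eclogite: 3480 kg/m³ × 10 m/s² × 1561 m = 5.432×10^7 Pa = 0.5432 kbar
upper-mantle rock: 3330 kg/m³ × 10 m/s² × 45451 m = 1.514×10^9 Pa = 15.14 kbar
Total = 0.01297 + 8.585 + 0.5432 + 15.14 = 24.277 kbar

24 kbar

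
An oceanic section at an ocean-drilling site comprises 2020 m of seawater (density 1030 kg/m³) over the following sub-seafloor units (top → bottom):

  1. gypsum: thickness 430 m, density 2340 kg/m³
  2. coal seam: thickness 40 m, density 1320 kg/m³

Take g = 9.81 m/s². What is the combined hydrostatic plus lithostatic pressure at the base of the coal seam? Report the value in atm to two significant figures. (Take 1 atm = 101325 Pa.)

seawater: 1030 kg/m³ × 9.81 m/s² × 2020 m = 2.041×10^7 Pa = 201.4 atm
gypsum: 2340 kg/m³ × 9.81 m/s² × 430 m = 9.871×10^6 Pa = 97.42 atm
coal seam: 1320 kg/m³ × 9.81 m/s² × 40 m = 5.180×10^5 Pa = 5.112 atm
Total = 201.4 + 97.42 + 5.112 = 303.97 atm

300 atm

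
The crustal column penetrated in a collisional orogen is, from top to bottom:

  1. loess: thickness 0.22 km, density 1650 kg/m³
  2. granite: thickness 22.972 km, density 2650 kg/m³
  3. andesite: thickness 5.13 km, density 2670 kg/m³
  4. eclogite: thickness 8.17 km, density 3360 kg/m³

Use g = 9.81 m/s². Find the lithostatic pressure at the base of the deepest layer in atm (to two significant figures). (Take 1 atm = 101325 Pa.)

loess: 1650 kg/m³ × 9.81 m/s² × 220 m = 3.561×10^6 Pa = 35.14 atm
granite: 2650 kg/m³ × 9.81 m/s² × 22972 m = 5.972×10^8 Pa = 5894 atm
andesite: 2670 kg/m³ × 9.81 m/s² × 5130 m = 1.344×10^8 Pa = 1326 atm
eclogite: 3360 kg/m³ × 9.81 m/s² × 8170 m = 2.693×10^8 Pa = 2658 atm
Total = 35.14 + 5894 + 1326 + 2658 = 9912.8 atm

9900 atm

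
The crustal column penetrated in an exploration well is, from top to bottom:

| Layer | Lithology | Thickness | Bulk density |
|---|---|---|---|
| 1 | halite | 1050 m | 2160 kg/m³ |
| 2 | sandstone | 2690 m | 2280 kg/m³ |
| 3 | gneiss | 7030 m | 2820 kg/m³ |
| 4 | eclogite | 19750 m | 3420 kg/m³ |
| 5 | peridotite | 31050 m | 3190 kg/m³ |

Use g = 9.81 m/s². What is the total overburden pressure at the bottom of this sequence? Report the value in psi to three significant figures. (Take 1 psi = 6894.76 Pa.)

halite: 2160 kg/m³ × 9.81 m/s² × 1050 m = 2.225×10^7 Pa = 3227 psi
sandstone: 2280 kg/m³ × 9.81 m/s² × 2690 m = 6.017×10^7 Pa = 8726 psi
gneiss: 2820 kg/m³ × 9.81 m/s² × 7030 m = 1.945×10^8 Pa = 28207 psi
eclogite: 3420 kg/m³ × 9.81 m/s² × 19750 m = 6.626×10^8 Pa = 96104 psi
peridotite: 3190 kg/m³ × 9.81 m/s² × 31050 m = 9.717×10^8 Pa = 1.409×10^5 psi
Total = 3227 + 8726 + 28207 + 96104 + 1.409×10^5 = 2.7719×10^5 psi

277000 psi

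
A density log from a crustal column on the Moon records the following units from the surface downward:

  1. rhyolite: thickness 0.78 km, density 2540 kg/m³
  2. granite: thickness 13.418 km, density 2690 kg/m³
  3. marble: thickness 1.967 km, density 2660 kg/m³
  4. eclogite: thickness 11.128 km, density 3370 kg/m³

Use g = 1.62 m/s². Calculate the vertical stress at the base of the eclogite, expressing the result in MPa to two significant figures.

rhyolite: 2540 kg/m³ × 1.62 m/s² × 780 m = 3.210×10^6 Pa = 3.210 MPa
granite: 2690 kg/m³ × 1.62 m/s² × 13418 m = 5.847×10^7 Pa = 58.47 MPa
marble: 2660 kg/m³ × 1.62 m/s² × 1967 m = 8.476×10^6 Pa = 8.476 MPa
eclogite: 3370 kg/m³ × 1.62 m/s² × 11128 m = 6.075×10^7 Pa = 60.75 MPa
Total = 3.210 + 58.47 + 8.476 + 60.75 = 130.91 MPa

130 MPa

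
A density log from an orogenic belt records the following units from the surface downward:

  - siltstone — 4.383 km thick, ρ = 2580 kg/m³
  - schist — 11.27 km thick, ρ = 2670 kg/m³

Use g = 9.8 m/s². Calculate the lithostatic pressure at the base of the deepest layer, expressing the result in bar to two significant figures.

4100 bar

siltstone: 2580 kg/m³ × 9.8 m/s² × 4383 m = 1.108×10^8 Pa = 1108 bar
schist: 2670 kg/m³ × 9.8 m/s² × 11270 m = 2.949×10^8 Pa = 2949 bar
Total = 1108 + 2949 = 4057.1 bar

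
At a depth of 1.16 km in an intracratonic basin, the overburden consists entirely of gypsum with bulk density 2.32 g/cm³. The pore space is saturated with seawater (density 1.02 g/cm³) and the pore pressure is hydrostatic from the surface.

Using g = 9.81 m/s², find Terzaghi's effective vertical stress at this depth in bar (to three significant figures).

Overburden (lithostatic) stress σ_v:
gypsum: 2320 kg/m³ × 9.81 m/s² × 1160 m = 2.640×10^7 Pa = 26.40 MPa
Pore pressure P_p = 1020 kg/m³ × 9.81 m/s² × 1160 m = 1.161×10^7 Pa = 11.61 MPa
Effective stress σ' = σ_v − P_p = 26.40 − 11.61 = 14.793 MPa = 147.93 bar

148 bar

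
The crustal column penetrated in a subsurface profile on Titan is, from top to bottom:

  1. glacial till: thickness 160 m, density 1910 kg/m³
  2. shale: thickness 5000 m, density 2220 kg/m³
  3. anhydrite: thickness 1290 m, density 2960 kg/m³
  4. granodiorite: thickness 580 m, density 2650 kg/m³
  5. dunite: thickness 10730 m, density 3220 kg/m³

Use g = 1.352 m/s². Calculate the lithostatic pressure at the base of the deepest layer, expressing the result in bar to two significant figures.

glacial till: 1910 kg/m³ × 1.352 m/s² × 160 m = 4.132×10^5 Pa = 4.132 bar
shale: 2220 kg/m³ × 1.352 m/s² × 5000 m = 1.501×10^7 Pa = 150.1 bar
anhydrite: 2960 kg/m³ × 1.352 m/s² × 1290 m = 5.162×10^6 Pa = 51.62 bar
granodiorite: 2650 kg/m³ × 1.352 m/s² × 580 m = 2.078×10^6 Pa = 20.78 bar
dunite: 3220 kg/m³ × 1.352 m/s² × 10730 m = 4.671×10^7 Pa = 467.1 bar
Total = 4.132 + 150.1 + 51.62 + 20.78 + 467.1 = 693.73 bar

690 bar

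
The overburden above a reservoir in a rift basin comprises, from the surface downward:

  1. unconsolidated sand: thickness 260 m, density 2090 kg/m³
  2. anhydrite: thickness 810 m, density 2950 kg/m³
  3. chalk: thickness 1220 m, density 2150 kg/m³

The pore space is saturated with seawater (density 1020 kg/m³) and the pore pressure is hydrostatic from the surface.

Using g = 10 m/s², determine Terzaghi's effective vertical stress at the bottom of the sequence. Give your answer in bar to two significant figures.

Overburden (lithostatic) stress σ_v:
unconsolidated sand: 2090 kg/m³ × 10 m/s² × 260 m = 5.434×10^6 Pa = 5.434 MPa
anhydrite: 2950 kg/m³ × 10 m/s² × 810 m = 2.389×10^7 Pa = 23.89 MPa
chalk: 2150 kg/m³ × 10 m/s² × 1220 m = 2.623×10^7 Pa = 26.23 MPa
Total = 5.434 + 23.89 + 26.23 = 55.559 MPa
Pore pressure P_p = 1020 kg/m³ × 10 m/s² × 2290 m = 2.336×10^7 Pa = 23.36 MPa
Effective stress σ' = σ_v − P_p = 55.56 − 23.36 = 32.201 MPa = 322.01 bar

320 bar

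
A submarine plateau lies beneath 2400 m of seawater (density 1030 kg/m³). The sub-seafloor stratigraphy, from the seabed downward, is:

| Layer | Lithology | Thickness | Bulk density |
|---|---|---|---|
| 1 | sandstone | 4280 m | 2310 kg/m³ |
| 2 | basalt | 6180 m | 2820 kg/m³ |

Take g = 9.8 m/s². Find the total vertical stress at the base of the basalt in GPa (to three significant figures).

0.292 GPa

seawater: 1030 kg/m³ × 9.8 m/s² × 2400 m = 2.423×10^7 Pa = 0.02423 GPa
sandstone: 2310 kg/m³ × 9.8 m/s² × 4280 m = 9.689×10^7 Pa = 0.09689 GPa
basalt: 2820 kg/m³ × 9.8 m/s² × 6180 m = 1.708×10^8 Pa = 0.1708 GPa
Total = 0.02423 + 0.09689 + 0.1708 = 0.29191 GPa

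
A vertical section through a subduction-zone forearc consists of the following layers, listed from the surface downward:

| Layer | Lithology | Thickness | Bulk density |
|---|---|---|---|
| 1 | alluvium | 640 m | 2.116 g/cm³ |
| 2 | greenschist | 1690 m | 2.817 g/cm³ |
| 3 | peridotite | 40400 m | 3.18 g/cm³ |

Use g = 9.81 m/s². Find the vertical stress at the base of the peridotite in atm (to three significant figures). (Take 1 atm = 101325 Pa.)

13000 atm

alluvium: 2116 kg/m³ × 9.81 m/s² × 640 m = 1.329×10^7 Pa = 131.1 atm
greenschist: 2817 kg/m³ × 9.81 m/s² × 1690 m = 4.670×10^7 Pa = 460.9 atm
peridotite: 3180 kg/m³ × 9.81 m/s² × 40400 m = 1.260×10^9 Pa = 12438 atm
Total = 131.1 + 460.9 + 12438 = 13030 atm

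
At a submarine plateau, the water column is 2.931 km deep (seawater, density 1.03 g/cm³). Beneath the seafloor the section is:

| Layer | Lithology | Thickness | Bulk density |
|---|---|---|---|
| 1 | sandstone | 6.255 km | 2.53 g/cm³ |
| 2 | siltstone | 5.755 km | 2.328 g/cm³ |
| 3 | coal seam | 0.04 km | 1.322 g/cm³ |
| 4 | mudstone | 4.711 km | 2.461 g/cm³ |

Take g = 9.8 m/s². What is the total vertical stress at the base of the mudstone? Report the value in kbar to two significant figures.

4.3 kbar

seawater: 1030 kg/m³ × 9.8 m/s² × 2931 m = 2.959×10^7 Pa = 0.2959 kbar
sandstone: 2530 kg/m³ × 9.8 m/s² × 6255 m = 1.551×10^8 Pa = 1.551 kbar
siltstone: 2328 kg/m³ × 9.8 m/s² × 5755 m = 1.313×10^8 Pa = 1.313 kbar
coal seam: 1322 kg/m³ × 9.8 m/s² × 40 m = 5.182×10^5 Pa = 5.182×10^-3 kbar
mudstone: 2461 kg/m³ × 9.8 m/s² × 4711 m = 1.136×10^8 Pa = 1.136 kbar
Total = 0.2959 + 1.551 + 1.313 + 5.182×10^-3 + 1.136 = 4.3011 kbar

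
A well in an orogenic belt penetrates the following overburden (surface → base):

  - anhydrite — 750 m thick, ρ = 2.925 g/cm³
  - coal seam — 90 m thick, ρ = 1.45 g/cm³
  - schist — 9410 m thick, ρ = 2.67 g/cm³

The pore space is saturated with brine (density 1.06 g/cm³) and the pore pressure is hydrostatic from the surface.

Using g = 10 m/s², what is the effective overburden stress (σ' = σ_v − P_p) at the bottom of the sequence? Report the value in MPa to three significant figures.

Overburden (lithostatic) stress σ_v:
anhydrite: 2925 kg/m³ × 10 m/s² × 750 m = 2.194×10^7 Pa = 21.94 MPa
coal seam: 1450 kg/m³ × 10 m/s² × 90 m = 1.305×10^6 Pa = 1.305 MPa
schist: 2670 kg/m³ × 10 m/s² × 9410 m = 2.512×10^8 Pa = 251.2 MPa
Total = 21.94 + 1.305 + 251.2 = 274.49 MPa
Pore pressure P_p = 1060 kg/m³ × 10 m/s² × 10250 m = 1.087×10^8 Pa = 108.7 MPa
Effective stress σ' = σ_v − P_p = 274.5 − 108.7 = 165.84 MPa

166 MPa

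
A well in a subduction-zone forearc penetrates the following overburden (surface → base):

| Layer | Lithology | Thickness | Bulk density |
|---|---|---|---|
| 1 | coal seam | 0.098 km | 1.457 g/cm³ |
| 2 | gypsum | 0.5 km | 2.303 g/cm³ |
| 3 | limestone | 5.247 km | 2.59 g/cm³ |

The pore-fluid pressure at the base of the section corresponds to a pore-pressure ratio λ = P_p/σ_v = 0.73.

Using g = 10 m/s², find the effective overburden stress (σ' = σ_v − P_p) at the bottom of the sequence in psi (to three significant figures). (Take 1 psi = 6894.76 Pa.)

Overburden (lithostatic) stress σ_v:
coal seam: 1457 kg/m³ × 10 m/s² × 98 m = 1.428×10^6 Pa = 1.428 MPa
gypsum: 2303 kg/m³ × 10 m/s² × 500 m = 1.151×10^7 Pa = 11.52 MPa
limestone: 2590 kg/m³ × 10 m/s² × 5247 m = 1.359×10^8 Pa = 135.9 MPa
Total = 1.428 + 11.52 + 135.9 = 148.84 MPa
Pore pressure P_p = λ·σ_v = 0.73 × 148.8 MPa = 108.7 MPa
Effective stress σ' = σ_v − P_p = 148.8 − 108.7 = 40.187 MPa = 5828.6 psi

5830 psi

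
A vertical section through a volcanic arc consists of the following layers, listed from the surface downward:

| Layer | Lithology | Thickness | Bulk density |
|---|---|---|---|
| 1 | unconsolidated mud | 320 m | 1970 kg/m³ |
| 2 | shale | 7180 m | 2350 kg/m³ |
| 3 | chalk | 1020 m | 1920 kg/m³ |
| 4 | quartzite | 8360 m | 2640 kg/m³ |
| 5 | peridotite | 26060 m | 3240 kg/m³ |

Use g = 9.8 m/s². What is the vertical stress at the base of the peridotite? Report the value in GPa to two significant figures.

unconsolidated mud: 1970 kg/m³ × 9.8 m/s² × 320 m = 6.178×10^6 Pa = 6.178×10^-3 GPa
shale: 2350 kg/m³ × 9.8 m/s² × 7180 m = 1.654×10^8 Pa = 0.1654 GPa
chalk: 1920 kg/m³ × 9.8 m/s² × 1020 m = 1.919×10^7 Pa = 0.01919 GPa
quartzite: 2640 kg/m³ × 9.8 m/s² × 8360 m = 2.163×10^8 Pa = 0.2163 GPa
peridotite: 3240 kg/m³ × 9.8 m/s² × 26060 m = 8.275×10^8 Pa = 0.8275 GPa
Total = 6.178×10^-3 + 0.1654 + 0.01919 + 0.2163 + 0.8275 = 1.2345 GPa

1.2 GPa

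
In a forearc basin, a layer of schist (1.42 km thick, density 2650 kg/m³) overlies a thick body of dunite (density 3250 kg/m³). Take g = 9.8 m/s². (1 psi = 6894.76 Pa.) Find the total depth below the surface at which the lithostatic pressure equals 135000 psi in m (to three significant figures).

Pressure at base of upper layers: 2650×9.8×1420 = 3.688×10^7 Pa = 5349 psi
Remaining pressure to be supplied by dunite: 9.308×10^8 − 3.688×10^7 = 8.939×10^8 Pa
Additional depth in dunite = 8.939×10^8 Pa / (3250 kg/m³ × 9.8 m/s²) = 28066 m
Total depth = 1420 m + 28066 m = 29486 m

29500 m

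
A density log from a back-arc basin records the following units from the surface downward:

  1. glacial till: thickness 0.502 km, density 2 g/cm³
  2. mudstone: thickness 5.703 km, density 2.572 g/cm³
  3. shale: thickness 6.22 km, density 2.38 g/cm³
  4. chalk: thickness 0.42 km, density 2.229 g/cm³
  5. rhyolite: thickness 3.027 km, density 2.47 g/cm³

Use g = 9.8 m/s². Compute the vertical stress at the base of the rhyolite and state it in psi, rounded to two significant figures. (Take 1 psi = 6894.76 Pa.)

55000 psi

glacial till: 2000 kg/m³ × 9.8 m/s² × 502 m = 9.839×10^6 Pa = 1427 psi
mudstone: 2572 kg/m³ × 9.8 m/s² × 5703 m = 1.437×10^8 Pa = 20849 psi
shale: 2380 kg/m³ × 9.8 m/s² × 6220 m = 1.451×10^8 Pa = 21041 psi
chalk: 2229 kg/m³ × 9.8 m/s² × 420 m = 9.175×10^6 Pa = 1331 psi
rhyolite: 2470 kg/m³ × 9.8 m/s² × 3027 m = 7.327×10^7 Pa = 10627 psi
Total = 1427 + 20849 + 21041 + 1331 + 10627 = 55275 psi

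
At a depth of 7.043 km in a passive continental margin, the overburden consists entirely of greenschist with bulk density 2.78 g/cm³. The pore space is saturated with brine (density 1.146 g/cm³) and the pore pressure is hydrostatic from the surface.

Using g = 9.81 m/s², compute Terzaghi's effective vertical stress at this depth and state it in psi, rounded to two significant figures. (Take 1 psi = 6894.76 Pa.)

16000 psi

Overburden (lithostatic) stress σ_v:
greenschist: 2780 kg/m³ × 9.81 m/s² × 7043 m = 1.921×10^8 Pa = 192.1 MPa
Pore pressure P_p = 1146 kg/m³ × 9.81 m/s² × 7043 m = 7.918×10^7 Pa = 79.18 MPa
Effective stress σ' = σ_v − P_p = 192.1 − 79.18 = 112.90 MPa = 16374 psi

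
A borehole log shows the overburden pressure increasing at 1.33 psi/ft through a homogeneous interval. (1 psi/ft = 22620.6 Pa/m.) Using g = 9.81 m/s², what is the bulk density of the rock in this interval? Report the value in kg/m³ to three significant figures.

3070 kg/m³

ρ = (dP/dz)/g = 1.33 psi/ft / 9.81 m/s² = 30085 Pa/m / 9.81 m/s² = 3066.8 kg/m³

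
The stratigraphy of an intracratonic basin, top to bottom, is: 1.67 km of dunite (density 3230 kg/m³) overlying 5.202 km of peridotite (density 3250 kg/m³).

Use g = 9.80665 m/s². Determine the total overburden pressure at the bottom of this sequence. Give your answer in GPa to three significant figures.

0.219 GPa

dunite: 3230 kg/m³ × 9.80665 m/s² × 1670 m = 5.290×10^7 Pa = 0.05290 GPa
peridotite: 3250 kg/m³ × 9.80665 m/s² × 5202 m = 1.658×10^8 Pa = 0.1658 GPa
Total = 0.05290 + 0.1658 = 0.21869 GPa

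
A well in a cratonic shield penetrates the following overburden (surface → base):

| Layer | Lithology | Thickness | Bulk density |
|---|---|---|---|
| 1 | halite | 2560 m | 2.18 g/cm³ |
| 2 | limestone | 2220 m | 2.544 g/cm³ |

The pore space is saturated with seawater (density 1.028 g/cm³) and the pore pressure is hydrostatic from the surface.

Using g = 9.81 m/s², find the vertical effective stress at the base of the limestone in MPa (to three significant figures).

61.9 MPa

Overburden (lithostatic) stress σ_v:
halite: 2180 kg/m³ × 9.81 m/s² × 2560 m = 5.475×10^7 Pa = 54.75 MPa
limestone: 2544 kg/m³ × 9.81 m/s² × 2220 m = 5.540×10^7 Pa = 55.40 MPa
Total = 54.75 + 55.40 = 110.15 MPa
Pore pressure P_p = 1028 kg/m³ × 9.81 m/s² × 4780 m = 4.820×10^7 Pa = 48.20 MPa
Effective stress σ' = σ_v − P_p = 110.2 − 48.20 = 61.947 MPa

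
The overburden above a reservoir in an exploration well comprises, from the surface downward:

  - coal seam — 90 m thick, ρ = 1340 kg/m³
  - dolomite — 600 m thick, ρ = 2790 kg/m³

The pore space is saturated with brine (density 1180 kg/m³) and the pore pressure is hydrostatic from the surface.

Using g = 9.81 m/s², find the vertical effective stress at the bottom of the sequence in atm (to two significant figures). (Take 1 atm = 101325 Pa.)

95 atm

Overburden (lithostatic) stress σ_v:
coal seam: 1340 kg/m³ × 9.81 m/s² × 90 m = 1.183×10^6 Pa = 1.183 MPa
dolomite: 2790 kg/m³ × 9.81 m/s² × 600 m = 1.642×10^7 Pa = 16.42 MPa
Total = 1.183 + 16.42 = 17.605 MPa
Pore pressure P_p = 1180 kg/m³ × 9.81 m/s² × 690 m = 7.987×10^6 Pa = 7.987 MPa
Effective stress σ' = σ_v − P_p = 17.61 − 7.987 = 9.6177 MPa = 94.920 atm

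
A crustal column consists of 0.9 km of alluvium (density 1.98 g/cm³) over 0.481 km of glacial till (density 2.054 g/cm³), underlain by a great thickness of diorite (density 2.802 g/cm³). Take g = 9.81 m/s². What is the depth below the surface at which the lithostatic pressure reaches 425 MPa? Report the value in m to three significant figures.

Pressure at base of upper layers: 1980×9.81×900 + 2054×9.81×481 = 2.717×10^7 Pa = 27.17 MPa
Remaining pressure to be supplied by diorite: 4.250×10^8 − 2.717×10^7 = 3.978×10^8 Pa
Additional depth in diorite = 3.978×10^8 Pa / (2802 kg/m³ × 9.81 m/s²) = 14473 m
Total depth = 1381 m + 14473 m = 15854 m

15900 m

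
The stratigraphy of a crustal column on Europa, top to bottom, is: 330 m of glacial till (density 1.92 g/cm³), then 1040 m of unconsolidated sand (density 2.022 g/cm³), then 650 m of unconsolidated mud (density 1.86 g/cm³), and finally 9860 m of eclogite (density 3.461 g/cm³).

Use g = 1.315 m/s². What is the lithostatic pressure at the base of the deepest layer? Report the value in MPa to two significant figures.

50 MPa

glacial till: 1920 kg/m³ × 1.315 m/s² × 330 m = 8.332×10^5 Pa = 0.8332 MPa
unconsolidated sand: 2022 kg/m³ × 1.315 m/s² × 1040 m = 2.765×10^6 Pa = 2.765 MPa
unconsolidated mud: 1860 kg/m³ × 1.315 m/s² × 650 m = 1.590×10^6 Pa = 1.590 MPa
eclogite: 3461 kg/m³ × 1.315 m/s² × 9860 m = 4.487×10^7 Pa = 44.87 MPa
Total = 0.8332 + 2.765 + 1.590 + 44.87 = 50.063 MPa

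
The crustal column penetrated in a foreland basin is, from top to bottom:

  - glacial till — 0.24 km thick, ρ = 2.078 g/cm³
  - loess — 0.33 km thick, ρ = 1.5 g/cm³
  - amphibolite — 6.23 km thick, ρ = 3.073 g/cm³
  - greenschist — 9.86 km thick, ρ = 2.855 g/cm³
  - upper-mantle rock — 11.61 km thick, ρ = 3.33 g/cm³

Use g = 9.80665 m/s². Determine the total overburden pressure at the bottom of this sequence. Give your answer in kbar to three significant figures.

glacial till: 2078 kg/m³ × 9.80665 m/s² × 240 m = 4.891×10^6 Pa = 0.04891 kbar
loess: 1500 kg/m³ × 9.80665 m/s² × 330 m = 4.854×10^6 Pa = 0.04854 kbar
amphibolite: 3073 kg/m³ × 9.80665 m/s² × 6230 m = 1.877×10^8 Pa = 1.877 kbar
greenschist: 2855 kg/m³ × 9.80665 m/s² × 9860 m = 2.761×10^8 Pa = 2.761 kbar
upper-mantle rock: 3330 kg/m³ × 9.80665 m/s² × 11610 m = 3.791×10^8 Pa = 3.791 kbar
Total = 0.04891 + 0.04854 + 1.877 + 2.761 + 3.791 = 8.5269 kbar

8.53 kbar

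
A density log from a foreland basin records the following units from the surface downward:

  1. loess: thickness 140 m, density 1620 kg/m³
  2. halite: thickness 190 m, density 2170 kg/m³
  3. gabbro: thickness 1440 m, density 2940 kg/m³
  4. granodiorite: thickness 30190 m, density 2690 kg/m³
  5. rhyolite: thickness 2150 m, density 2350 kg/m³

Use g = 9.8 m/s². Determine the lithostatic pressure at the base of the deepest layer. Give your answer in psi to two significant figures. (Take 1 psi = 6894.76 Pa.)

loess: 1620 kg/m³ × 9.8 m/s² × 140 m = 2.223×10^6 Pa = 322.4 psi
halite: 2170 kg/m³ × 9.8 m/s² × 190 m = 4.041×10^6 Pa = 586.0 psi
gabbro: 2940 kg/m³ × 9.8 m/s² × 1440 m = 4.149×10^7 Pa = 6018 psi
granodiorite: 2690 kg/m³ × 9.8 m/s² × 30190 m = 7.959×10^8 Pa = 1.154×10^5 psi
rhyolite: 2350 kg/m³ × 9.8 m/s² × 2150 m = 4.951×10^7 Pa = 7181 psi
Total = 322.4 + 586.0 + 6018 + 1.154×10^5 + 7181 = 1.2954×10^5 psi

130000 psi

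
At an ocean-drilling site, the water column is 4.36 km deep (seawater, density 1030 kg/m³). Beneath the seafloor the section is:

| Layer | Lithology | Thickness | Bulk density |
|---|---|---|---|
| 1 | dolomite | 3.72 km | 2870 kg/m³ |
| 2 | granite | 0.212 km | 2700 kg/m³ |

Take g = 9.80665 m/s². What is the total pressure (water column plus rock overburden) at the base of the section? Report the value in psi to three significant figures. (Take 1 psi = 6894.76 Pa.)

seawater: 1030 kg/m³ × 9.80665 m/s² × 4360 m = 4.404×10^7 Pa = 6387 psi
dolomite: 2870 kg/m³ × 9.80665 m/s² × 3720 m = 1.047×10^8 Pa = 15185 psi
granite: 2700 kg/m³ × 9.80665 m/s² × 212 m = 5.613×10^6 Pa = 814.1 psi
Total = 6387 + 15185 + 814.1 = 22387 psi

22400 psi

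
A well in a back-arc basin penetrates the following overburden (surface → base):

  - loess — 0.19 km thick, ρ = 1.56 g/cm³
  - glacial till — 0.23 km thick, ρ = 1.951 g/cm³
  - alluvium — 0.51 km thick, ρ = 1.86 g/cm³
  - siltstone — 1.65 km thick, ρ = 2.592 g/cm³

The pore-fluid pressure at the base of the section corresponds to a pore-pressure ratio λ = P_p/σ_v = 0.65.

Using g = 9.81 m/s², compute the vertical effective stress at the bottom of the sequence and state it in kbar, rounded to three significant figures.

0.205 kbar

Overburden (lithostatic) stress σ_v:
loess: 1560 kg/m³ × 9.81 m/s² × 190 m = 2.908×10^6 Pa = 2.908 MPa
glacial till: 1951 kg/m³ × 9.81 m/s² × 230 m = 4.402×10^6 Pa = 4.402 MPa
alluvium: 1860 kg/m³ × 9.81 m/s² × 510 m = 9.306×10^6 Pa = 9.306 MPa
siltstone: 2592 kg/m³ × 9.81 m/s² × 1650 m = 4.196×10^7 Pa = 41.96 MPa
Total = 2.908 + 4.402 + 9.306 + 41.96 = 58.571 MPa
Pore pressure P_p = λ·σ_v = 0.65 × 58.57 MPa = 38.07 MPa
Effective stress σ' = σ_v − P_p = 58.57 − 38.07 = 20.500 MPa = 0.20500 kbar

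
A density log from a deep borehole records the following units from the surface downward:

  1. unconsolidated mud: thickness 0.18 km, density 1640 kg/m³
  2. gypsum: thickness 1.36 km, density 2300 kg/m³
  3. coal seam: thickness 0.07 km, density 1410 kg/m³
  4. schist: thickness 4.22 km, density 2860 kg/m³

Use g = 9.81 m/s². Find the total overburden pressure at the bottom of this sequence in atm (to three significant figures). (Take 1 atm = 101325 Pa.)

1510 atm

unconsolidated mud: 1640 kg/m³ × 9.81 m/s² × 180 m = 2.896×10^6 Pa = 28.58 atm
gypsum: 2300 kg/m³ × 9.81 m/s² × 1360 m = 3.069×10^7 Pa = 302.8 atm
coal seam: 1410 kg/m³ × 9.81 m/s² × 70 m = 9.682×10^5 Pa = 9.556 atm
schist: 2860 kg/m³ × 9.81 m/s² × 4220 m = 1.184×10^8 Pa = 1169 atm
Total = 28.58 + 302.8 + 9.556 + 1169 = 1509.5 atm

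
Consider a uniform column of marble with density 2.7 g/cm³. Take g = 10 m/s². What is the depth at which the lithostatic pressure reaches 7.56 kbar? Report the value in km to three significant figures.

28.0 km

h = P/(ρg) = 7.56 kbar / (2700 kg/m³ × 10 m/s²) = 7.560×10^8 Pa / 27000 Pa/m = 28000 m
= 28.000 km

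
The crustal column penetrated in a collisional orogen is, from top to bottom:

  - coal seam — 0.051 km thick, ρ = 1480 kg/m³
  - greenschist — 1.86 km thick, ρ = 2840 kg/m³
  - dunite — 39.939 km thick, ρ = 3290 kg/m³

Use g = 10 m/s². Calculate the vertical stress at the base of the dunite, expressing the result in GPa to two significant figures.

1.4 GPa

coal seam: 1480 kg/m³ × 10 m/s² × 51 m = 7.548×10^5 Pa = 7.548×10^-4 GPa
greenschist: 2840 kg/m³ × 10 m/s² × 1860 m = 5.282×10^7 Pa = 0.05282 GPa
dunite: 3290 kg/m³ × 10 m/s² × 39939 m = 1.314×10^9 Pa = 1.314 GPa
Total = 7.548×10^-4 + 0.05282 + 1.314 = 1.3676 GPa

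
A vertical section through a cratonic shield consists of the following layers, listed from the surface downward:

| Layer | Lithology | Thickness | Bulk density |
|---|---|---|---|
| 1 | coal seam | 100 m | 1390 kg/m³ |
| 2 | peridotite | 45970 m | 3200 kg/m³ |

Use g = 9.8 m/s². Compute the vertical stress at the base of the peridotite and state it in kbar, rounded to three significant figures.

coal seam: 1390 kg/m³ × 9.8 m/s² × 100 m = 1.362×10^6 Pa = 0.01362 kbar
peridotite: 3200 kg/m³ × 9.8 m/s² × 45970 m = 1.442×10^9 Pa = 14.42 kbar
Total = 0.01362 + 14.42 = 14.430 kbar

14.4 kbar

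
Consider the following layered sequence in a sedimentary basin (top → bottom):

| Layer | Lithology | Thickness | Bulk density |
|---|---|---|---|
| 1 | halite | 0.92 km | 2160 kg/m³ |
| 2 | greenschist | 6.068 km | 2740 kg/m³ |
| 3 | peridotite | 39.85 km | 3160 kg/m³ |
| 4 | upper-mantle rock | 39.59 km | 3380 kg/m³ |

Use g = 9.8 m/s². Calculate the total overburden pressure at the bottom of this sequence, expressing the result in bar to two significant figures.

27000 bar

halite: 2160 kg/m³ × 9.8 m/s² × 920 m = 1.947×10^7 Pa = 194.7 bar
greenschist: 2740 kg/m³ × 9.8 m/s² × 6068 m = 1.629×10^8 Pa = 1629 bar
peridotite: 3160 kg/m³ × 9.8 m/s² × 39850 m = 1.234×10^9 Pa = 12341 bar
upper-mantle rock: 3380 kg/m³ × 9.8 m/s² × 39590 m = 1.311×10^9 Pa = 13114 bar
Total = 194.7 + 1629 + 12341 + 13114 = 27279 bar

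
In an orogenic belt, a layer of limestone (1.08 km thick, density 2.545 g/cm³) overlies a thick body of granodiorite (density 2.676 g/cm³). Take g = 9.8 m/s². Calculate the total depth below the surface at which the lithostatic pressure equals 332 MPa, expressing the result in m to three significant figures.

12700 m

Pressure at base of upper layers: 2545×9.8×1080 = 2.694×10^7 Pa = 26.94 MPa
Remaining pressure to be supplied by granodiorite: 3.320×10^8 − 2.694×10^7 = 3.051×10^8 Pa
Additional depth in granodiorite = 3.051×10^8 Pa / (2676 kg/m³ × 9.8 m/s²) = 11633 m
Total depth = 1080 m + 11633 m = 12713 m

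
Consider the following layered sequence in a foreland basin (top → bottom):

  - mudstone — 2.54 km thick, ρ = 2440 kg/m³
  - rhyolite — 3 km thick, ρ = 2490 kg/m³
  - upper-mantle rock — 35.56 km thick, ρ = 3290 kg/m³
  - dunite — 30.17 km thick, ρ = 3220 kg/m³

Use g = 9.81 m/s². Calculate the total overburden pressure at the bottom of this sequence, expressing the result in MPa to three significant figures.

mudstone: 2440 kg/m³ × 9.81 m/s² × 2540 m = 6.080×10^7 Pa = 60.80 MPa
rhyolite: 2490 kg/m³ × 9.81 m/s² × 3000 m = 7.328×10^7 Pa = 73.28 MPa
upper-mantle rock: 3290 kg/m³ × 9.81 m/s² × 35560 m = 1.148×10^9 Pa = 1148 MPa
dunite: 3220 kg/m³ × 9.81 m/s² × 30170 m = 9.530×10^8 Pa = 953.0 MPa
Total = 60.80 + 73.28 + 1148 + 953.0 = 2234.8 MPa

2230 MPa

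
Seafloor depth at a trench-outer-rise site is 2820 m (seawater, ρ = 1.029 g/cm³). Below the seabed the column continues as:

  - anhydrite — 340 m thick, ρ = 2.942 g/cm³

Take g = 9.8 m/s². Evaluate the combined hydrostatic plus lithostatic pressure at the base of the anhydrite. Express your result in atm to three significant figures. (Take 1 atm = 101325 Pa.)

377 atm

seawater: 1029 kg/m³ × 9.8 m/s² × 2820 m = 2.844×10^7 Pa = 280.7 atm
anhydrite: 2942 kg/m³ × 9.8 m/s² × 340 m = 9.803×10^6 Pa = 96.75 atm
Total = 280.7 + 96.75 = 377.40 atm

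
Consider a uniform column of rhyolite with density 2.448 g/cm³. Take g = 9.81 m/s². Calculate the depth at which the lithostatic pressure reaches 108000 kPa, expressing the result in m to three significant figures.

4500 m

h = P/(ρg) = 108000 kPa / (2448 kg/m³ × 9.81 m/s²) = 1.080×10^8 Pa / 24015 Pa/m = 4497.2 m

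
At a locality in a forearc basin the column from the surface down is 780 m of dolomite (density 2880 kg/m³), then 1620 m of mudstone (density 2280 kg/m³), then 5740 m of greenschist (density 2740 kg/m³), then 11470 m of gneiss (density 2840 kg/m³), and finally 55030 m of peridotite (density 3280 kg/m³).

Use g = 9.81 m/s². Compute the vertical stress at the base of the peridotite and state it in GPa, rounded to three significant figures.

2.30 GPa

dolomite: 2880 kg/m³ × 9.81 m/s² × 780 m = 2.204×10^7 Pa = 0.02204 GPa
mudstone: 2280 kg/m³ × 9.81 m/s² × 1620 m = 3.623×10^7 Pa = 0.03623 GPa
greenschist: 2740 kg/m³ × 9.81 m/s² × 5740 m = 1.543×10^8 Pa = 0.1543 GPa
gneiss: 2840 kg/m³ × 9.81 m/s² × 11470 m = 3.196×10^8 Pa = 0.3196 GPa
peridotite: 3280 kg/m³ × 9.81 m/s² × 55030 m = 1.771×10^9 Pa = 1.771 GPa
Total = 0.02204 + 0.03623 + 0.1543 + 0.3196 + 1.771 = 2.3028 GPa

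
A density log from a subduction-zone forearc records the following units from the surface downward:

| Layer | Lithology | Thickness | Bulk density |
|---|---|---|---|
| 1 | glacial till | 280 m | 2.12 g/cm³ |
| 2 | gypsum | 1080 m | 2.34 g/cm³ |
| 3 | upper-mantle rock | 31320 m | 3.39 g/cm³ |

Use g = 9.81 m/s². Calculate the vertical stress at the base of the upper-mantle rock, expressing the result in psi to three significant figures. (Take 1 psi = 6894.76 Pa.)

156000 psi

glacial till: 2120 kg/m³ × 9.81 m/s² × 280 m = 5.823×10^6 Pa = 844.6 psi
gypsum: 2340 kg/m³ × 9.81 m/s² × 1080 m = 2.479×10^7 Pa = 3596 psi
upper-mantle rock: 3390 kg/m³ × 9.81 m/s² × 31320 m = 1.042×10^9 Pa = 1.511×10^5 psi
Total = 844.6 + 3596 + 1.511×10^5 = 1.5551×10^5 psi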